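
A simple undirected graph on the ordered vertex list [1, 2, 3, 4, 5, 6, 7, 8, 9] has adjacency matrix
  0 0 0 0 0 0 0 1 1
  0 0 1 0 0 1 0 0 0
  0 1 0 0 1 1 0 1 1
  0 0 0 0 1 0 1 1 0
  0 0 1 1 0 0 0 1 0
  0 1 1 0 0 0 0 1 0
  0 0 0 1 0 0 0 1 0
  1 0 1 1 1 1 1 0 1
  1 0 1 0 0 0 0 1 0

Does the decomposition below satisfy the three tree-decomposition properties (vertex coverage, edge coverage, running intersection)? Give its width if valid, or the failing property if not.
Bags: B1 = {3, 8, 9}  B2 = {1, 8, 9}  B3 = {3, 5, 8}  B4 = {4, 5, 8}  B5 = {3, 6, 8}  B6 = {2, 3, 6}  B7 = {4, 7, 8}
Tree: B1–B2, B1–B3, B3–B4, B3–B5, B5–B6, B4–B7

Yes; width 2.

Vertex coverage: the bags together contain {1, 2, 3, 4, 5, 6, 7, 8, 9}, the full vertex set. Edge coverage: each edge of G has both endpoints in at least one bag. Running intersection: for every vertex, the bags containing it form a connected subtree. All three properties hold, so this is a valid tree decomposition of width max|bag| − 1 = 2, and hence tw(G) ≤ 2.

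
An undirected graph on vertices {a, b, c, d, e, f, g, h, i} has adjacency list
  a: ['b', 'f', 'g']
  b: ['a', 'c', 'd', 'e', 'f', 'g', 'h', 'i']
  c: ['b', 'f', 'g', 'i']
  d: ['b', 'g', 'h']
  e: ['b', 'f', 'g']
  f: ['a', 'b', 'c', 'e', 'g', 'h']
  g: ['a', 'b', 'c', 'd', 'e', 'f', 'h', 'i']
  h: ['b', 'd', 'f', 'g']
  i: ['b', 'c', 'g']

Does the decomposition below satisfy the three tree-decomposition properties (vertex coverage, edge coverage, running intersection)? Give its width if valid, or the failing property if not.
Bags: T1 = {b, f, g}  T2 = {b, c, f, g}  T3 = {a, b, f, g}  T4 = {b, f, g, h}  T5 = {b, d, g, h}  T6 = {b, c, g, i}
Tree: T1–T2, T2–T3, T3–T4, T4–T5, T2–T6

No — vertex e appears in no bag.

A tree decomposition must satisfy three properties: every vertex lies in some bag; for every edge, both endpoints lie together in some bag; and for every vertex, the bags containing it form a connected subtree. Here vertex e appears in no bag, so the decomposition is invalid.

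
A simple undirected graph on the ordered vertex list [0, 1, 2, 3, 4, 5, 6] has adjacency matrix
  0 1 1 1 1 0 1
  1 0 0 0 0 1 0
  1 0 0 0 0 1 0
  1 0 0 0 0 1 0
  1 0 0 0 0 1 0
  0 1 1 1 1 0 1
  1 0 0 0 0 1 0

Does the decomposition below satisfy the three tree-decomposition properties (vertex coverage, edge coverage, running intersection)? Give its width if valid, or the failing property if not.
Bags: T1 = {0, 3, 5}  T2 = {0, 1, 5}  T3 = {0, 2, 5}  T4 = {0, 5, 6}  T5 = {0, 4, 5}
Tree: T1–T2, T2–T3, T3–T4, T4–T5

Vertex coverage: the bags together contain {0, 1, 2, 3, 4, 5, 6}, the full vertex set. Edge coverage: each edge of G has both endpoints in at least one bag. Running intersection: for every vertex, the bags containing it form a connected subtree. All three properties hold, so this is a valid tree decomposition of width max|bag| − 1 = 2, and hence tw(G) ≤ 2.

Yes; width 2.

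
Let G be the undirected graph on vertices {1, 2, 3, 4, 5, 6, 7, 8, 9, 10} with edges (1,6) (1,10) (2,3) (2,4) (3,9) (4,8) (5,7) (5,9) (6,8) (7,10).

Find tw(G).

2

A width-2 tree decomposition is:
Bags: B1 = {1, 6, 10}  B2 = {6, 7, 10}  B3 = {5, 6, 7}  B4 = {5, 6, 9}  B5 = {3, 6, 9}  B6 = {2, 3, 6}  B7 = {2, 4, 6}  B8 = {4, 6, 8}
Tree: B1–B2, B2–B3, B3–B4, B4–B5, B5–B6, B6–B7, B7–B8
The largest bag has 3 vertices, giving width 2; this decomposition certifies tw(G) ≤ 2. Since 6–1–10–7–5–9–3–2–4–8–6 is a cycle in G, G is not acyclic. Forests are exactly the graphs of treewidth ≤ 1, so tw(G) ≥ 2. Combining the bounds, tw(G) = 2.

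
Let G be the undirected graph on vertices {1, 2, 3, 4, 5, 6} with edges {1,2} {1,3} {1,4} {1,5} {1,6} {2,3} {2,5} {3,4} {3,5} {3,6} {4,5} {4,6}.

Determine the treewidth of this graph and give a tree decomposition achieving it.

Each bag holds 4 vertices, so the decomposition has width 3, which upper-bounds the treewidth. On the other hand G contains the 4-clique {1, 2, 3, 5}. A clique must lie in a single bag of any decomposition, so no decomposition can have width below 3. Therefore the treewidth is 3.

Treewidth 3.
One such decomposition:
Bags: B1 = {1, 3, 4, 5}  B2 = {1, 3, 4, 6}  B3 = {1, 2, 3, 5}
Tree: B1–B2, B1–B3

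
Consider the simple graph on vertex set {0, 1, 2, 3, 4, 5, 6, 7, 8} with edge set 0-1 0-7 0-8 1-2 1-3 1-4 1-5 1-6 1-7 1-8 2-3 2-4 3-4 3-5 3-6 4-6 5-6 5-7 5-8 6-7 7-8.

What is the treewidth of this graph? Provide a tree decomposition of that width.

Treewidth 3.
Bags: B1 = {1, 3, 5, 6}  B2 = {1, 5, 6, 7}  B3 = {1, 3, 4, 6}  B4 = {1, 5, 7, 8}  B5 = {0, 1, 7, 8}  B6 = {1, 2, 3, 4}
Tree: B1–B2, B1–B3, B2–B4, B4–B5, B3–B6

Each bag holds 4 vertices, so the decomposition has width 3, which upper-bounds the treewidth. On the other hand G contains the 4-clique {0, 1, 7, 8}. A clique must lie in a single bag of any decomposition, so no decomposition can have width below 3. Hence tw(G) = 3 exactly.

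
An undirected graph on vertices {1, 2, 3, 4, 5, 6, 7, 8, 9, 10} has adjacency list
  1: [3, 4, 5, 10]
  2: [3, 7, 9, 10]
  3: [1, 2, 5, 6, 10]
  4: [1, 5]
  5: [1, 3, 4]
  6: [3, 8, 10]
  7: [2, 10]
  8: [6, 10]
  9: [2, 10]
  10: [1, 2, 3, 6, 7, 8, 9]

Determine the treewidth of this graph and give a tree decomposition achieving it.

Each bag holds 3 vertices, so the decomposition has width 2, which upper-bounds the treewidth. On the other hand G contains the 3-clique {6, 8, 10}. A clique must lie in a single bag of any decomposition, so no decomposition can have width below 2. Combining the bounds, tw(G) = 2.

Treewidth 2.
Bags: B1 = {2, 3, 10}  B2 = {3, 6, 10}  B3 = {1, 3, 10}  B4 = {6, 8, 10}  B5 = {2, 9, 10}  B6 = {1, 3, 5}  B7 = {2, 7, 10}  B8 = {1, 4, 5}
Tree: B1–B2, B2–B3, B2–B4, B1–B5, B3–B6, B5–B7, B6–B8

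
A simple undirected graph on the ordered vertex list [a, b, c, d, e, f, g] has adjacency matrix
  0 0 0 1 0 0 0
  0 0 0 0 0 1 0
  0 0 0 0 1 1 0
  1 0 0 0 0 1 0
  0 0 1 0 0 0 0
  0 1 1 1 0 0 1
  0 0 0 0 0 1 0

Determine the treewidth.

A width-1 tree decomposition is:
Bags: B1 = {a, d}  B2 = {d, f}  B3 = {c, f}  B4 = {b, f}  B5 = {c, e}  B6 = {f, g}
Tree: B1–B2, B2–B3, B3–B4, B3–B5, B4–B6
Every bag has size at most 2, so the width is 2 − 1 = 1 and tw(G) ≤ 1. G has an edge, so its treewidth is at least 1. Hence tw(G) = 1 exactly.

1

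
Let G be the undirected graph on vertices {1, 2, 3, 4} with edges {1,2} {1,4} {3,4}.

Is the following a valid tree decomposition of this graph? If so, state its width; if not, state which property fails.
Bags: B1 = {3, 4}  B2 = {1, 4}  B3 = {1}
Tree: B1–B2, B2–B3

No — vertex 2 appears in no bag.

A tree decomposition must satisfy three properties: every vertex lies in some bag; for every edge, both endpoints lie together in some bag; and for every vertex, the bags containing it form a connected subtree. Here vertex 2 appears in no bag, so the decomposition is invalid.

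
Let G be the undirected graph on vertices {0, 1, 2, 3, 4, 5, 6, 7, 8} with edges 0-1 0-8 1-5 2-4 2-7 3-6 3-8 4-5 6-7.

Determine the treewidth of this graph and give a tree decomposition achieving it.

Each bag holds 3 vertices, so the decomposition has width 2, which upper-bounds the treewidth. The edges 7–6–3–8–0–1–5–4–2–7 form a cycle, so G is not a tree and its treewidth is at least 2. The upper and lower bounds meet at 2, so that is the treewidth.

Treewidth 2.
One optimal decomposition is:
Bags: B1 = {3, 6, 7}  B2 = {3, 7, 8}  B3 = {0, 7, 8}  B4 = {0, 1, 7}  B5 = {1, 5, 7}  B6 = {4, 5, 7}  B7 = {2, 4, 7}
Tree: B1–B2, B2–B3, B3–B4, B4–B5, B5–B6, B6–B7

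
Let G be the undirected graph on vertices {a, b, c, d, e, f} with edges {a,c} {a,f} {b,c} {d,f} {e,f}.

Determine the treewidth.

1

A width-1 tree decomposition is:
Bags: B1 = {b, c}  B2 = {a, c}  B3 = {a, f}  B4 = {d, f}  B5 = {e, f}
Tree: B1–B2, B2–B3, B3–B4, B3–B5
Every bag has size at most 2, so the width is 2 − 1 = 1 and tw(G) ≤ 1. Since G has at least one edge (e.g. b–c), it is not an edgeless graph, so tw(G) ≥ 1. Therefore the treewidth is 1.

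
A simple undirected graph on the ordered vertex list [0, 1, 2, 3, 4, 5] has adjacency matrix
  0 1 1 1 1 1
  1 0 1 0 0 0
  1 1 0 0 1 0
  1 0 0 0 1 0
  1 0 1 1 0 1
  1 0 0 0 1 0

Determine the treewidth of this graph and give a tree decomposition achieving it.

Each bag holds 3 vertices, so the decomposition has width 2, which upper-bounds the treewidth. On the other hand G contains the 3-clique {0, 1, 2}. A clique must lie in a single bag of any decomposition, so no decomposition can have width below 2. Combining the bounds, tw(G) = 2.

Treewidth 2.
One optimal decomposition is:
Bags: B1 = {0, 3, 4}  B2 = {0, 2, 4}  B3 = {0, 4, 5}  B4 = {0, 1, 2}
Tree: B1–B2, B2–B3, B2–B4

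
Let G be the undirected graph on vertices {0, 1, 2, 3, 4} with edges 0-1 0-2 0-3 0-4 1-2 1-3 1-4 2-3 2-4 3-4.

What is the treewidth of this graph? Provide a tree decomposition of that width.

A single bag containing all 5 vertices is trivially a valid decomposition of width 4. Conversely, {0, 1, 2, 3, 4} is a clique of size 5, and the vertices of any clique must share a bag in every tree decomposition; so some bag has ≥ 5 vertices and tw(G) ≥ 4. The upper and lower bounds meet at 4, so that is the treewidth.

Treewidth 4.
Bags: B1 = {0, 1, 2, 3, 4}
Tree: (single bag)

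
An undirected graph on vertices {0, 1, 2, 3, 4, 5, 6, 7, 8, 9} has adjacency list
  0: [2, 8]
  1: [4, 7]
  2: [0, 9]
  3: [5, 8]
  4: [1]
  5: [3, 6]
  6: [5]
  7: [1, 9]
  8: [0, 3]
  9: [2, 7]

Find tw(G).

1

A width-1 tree decomposition is:
Bags: B1 = {1, 4}  B2 = {1, 7}  B3 = {7, 9}  B4 = {2, 9}  B5 = {0, 2}  B6 = {0, 8}  B7 = {3, 8}  B8 = {3, 5}  B9 = {5, 6}
Tree: B1–B2, B2–B3, B3–B4, B4–B5, B5–B6, B6–B7, B7–B8, B8–B9
Every bag has size at most 2, so the width is 2 − 1 = 1 and tw(G) ≤ 1. Since G has at least one edge (e.g. 4–1), it is not an edgeless graph, so tw(G) ≥ 1. The upper and lower bounds meet at 1, so that is the treewidth.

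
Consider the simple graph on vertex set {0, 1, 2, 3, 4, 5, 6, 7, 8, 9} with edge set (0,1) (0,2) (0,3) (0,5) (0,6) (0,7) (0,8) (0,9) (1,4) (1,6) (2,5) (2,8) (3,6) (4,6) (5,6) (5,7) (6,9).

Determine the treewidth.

2

A width-2 tree decomposition is:
Bags: B1 = {0, 3, 6}  B2 = {0, 6, 9}  B3 = {0, 5, 6}  B4 = {0, 2, 5}  B5 = {0, 2, 8}  B6 = {0, 1, 6}  B7 = {1, 4, 6}  B8 = {0, 5, 7}
Tree: B1–B2, B2–B3, B3–B4, B4–B5, B2–B6, B6–B7, B4–B8
Every bag has size at most 3, so the width is 3 − 1 = 2 and tw(G) ≤ 2. Conversely, {0, 2, 8} is a clique of size 3, and the vertices of any clique must share a bag in every tree decomposition; so some bag has ≥ 3 vertices and tw(G) ≥ 2. Hence tw(G) = 2 exactly.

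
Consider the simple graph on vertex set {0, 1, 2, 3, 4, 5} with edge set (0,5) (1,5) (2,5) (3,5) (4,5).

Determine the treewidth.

1

A width-1 tree decomposition is:
Bags: B1 = {3, 5}  B2 = {4, 5}  B3 = {0, 5}  B4 = {1, 5}  B5 = {2, 5}
Tree: B1–B2, B1–B3, B1–B4, B3–B5
The largest bag has 2 vertices, giving width 1; this decomposition certifies tw(G) ≤ 1. Since G has at least one edge (e.g. 5–3), it is not an edgeless graph, so tw(G) ≥ 1. The upper and lower bounds meet at 1, so that is the treewidth.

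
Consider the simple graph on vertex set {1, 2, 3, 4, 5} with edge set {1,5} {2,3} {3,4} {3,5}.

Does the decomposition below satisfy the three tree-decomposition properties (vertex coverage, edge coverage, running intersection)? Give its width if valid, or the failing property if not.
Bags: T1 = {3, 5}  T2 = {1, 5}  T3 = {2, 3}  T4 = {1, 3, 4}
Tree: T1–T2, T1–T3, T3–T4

A tree decomposition must satisfy three properties: every vertex lies in some bag; for every edge, both endpoints lie together in some bag; and for every vertex, the bags containing it form a connected subtree. Here bags containing vertex 1 are not connected in the tree, so the decomposition is invalid.

No — bags containing vertex 1 are not connected in the tree.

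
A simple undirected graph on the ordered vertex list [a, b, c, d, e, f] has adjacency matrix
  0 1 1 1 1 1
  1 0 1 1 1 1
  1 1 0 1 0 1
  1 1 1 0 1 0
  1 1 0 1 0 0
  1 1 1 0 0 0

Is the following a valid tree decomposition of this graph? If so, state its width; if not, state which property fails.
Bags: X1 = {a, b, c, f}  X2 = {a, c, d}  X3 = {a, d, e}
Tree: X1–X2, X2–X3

A tree decomposition must satisfy three properties: every vertex lies in some bag; for every edge, both endpoints lie together in some bag; and for every vertex, the bags containing it form a connected subtree. Here edge (b,d) lies in no bag, so the decomposition is invalid.

No — edge (b,d) lies in no bag.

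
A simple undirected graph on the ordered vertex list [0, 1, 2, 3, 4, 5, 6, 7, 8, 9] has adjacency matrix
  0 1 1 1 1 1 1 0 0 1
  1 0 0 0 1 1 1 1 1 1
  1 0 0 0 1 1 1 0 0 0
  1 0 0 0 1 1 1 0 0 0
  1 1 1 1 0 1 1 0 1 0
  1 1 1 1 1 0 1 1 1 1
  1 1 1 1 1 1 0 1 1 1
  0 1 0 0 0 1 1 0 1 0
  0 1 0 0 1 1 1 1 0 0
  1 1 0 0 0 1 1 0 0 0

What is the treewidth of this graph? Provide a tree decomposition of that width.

Every bag has size at most 5, so the width is 5 − 1 = 4 and tw(G) ≤ 4. For the lower bound, the 5 vertices {0, 1, 5, 6, 9} are pairwise adjacent, and any tree decomposition puts a clique entirely inside one bag — forcing width ≥ 4. Hence tw(G) = 4 exactly.

Treewidth 4.
Bags: B1 = {1, 5, 6, 7, 8}  B2 = {1, 4, 5, 6, 8}  B3 = {0, 1, 4, 5, 6}  B4 = {0, 2, 4, 5, 6}  B5 = {0, 1, 5, 6, 9}  B6 = {0, 3, 4, 5, 6}
Tree: B1–B2, B2–B3, B3–B4, B3–B5, B3–B6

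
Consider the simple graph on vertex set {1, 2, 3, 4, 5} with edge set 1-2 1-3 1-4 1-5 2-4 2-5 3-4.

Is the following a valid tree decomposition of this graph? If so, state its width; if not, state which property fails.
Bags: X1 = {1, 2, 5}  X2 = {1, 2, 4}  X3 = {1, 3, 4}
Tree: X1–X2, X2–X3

Vertex coverage: the bags together contain {1, 2, 3, 4, 5}, the full vertex set. Edge coverage: each edge of G has both endpoints in at least one bag. Running intersection: for every vertex, the bags containing it form a connected subtree. All three properties hold, so this is a valid tree decomposition of width max|bag| − 1 = 2, and hence tw(G) ≤ 2.

Yes; width 2.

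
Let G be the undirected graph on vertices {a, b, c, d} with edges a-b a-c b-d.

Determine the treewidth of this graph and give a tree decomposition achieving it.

Each bag holds 2 vertices, so the decomposition has width 1, which upper-bounds the treewidth. Any graph with an edge has treewidth ≥ 1, and G has the edge d–b. Combining the bounds, tw(G) = 1.

Treewidth 1.
One such decomposition:
Bags: B1 = {b, d}  B2 = {a, b}  B3 = {a, c}
Tree: B1–B2, B2–B3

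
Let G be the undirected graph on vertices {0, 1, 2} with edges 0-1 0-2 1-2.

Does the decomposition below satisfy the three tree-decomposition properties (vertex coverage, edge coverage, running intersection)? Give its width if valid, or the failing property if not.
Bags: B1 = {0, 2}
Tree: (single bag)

No — vertex 1 appears in no bag.

A tree decomposition must satisfy three properties: every vertex lies in some bag; for every edge, both endpoints lie together in some bag; and for every vertex, the bags containing it form a connected subtree. Here vertex 1 appears in no bag, so the decomposition is invalid.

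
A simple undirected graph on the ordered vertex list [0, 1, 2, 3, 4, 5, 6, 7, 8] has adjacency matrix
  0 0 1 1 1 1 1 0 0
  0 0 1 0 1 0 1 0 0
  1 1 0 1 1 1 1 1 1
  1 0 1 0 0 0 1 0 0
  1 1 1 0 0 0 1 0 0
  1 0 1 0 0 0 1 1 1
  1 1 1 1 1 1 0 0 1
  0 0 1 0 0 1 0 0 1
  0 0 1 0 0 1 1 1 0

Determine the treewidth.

3

A width-3 tree decomposition is:
Bags: B1 = {0, 2, 5, 6}  B2 = {2, 5, 6, 8}  B3 = {0, 2, 4, 6}  B4 = {1, 2, 4, 6}  B5 = {0, 2, 3, 6}  B6 = {2, 5, 7, 8}
Tree: B1–B2, B1–B3, B3–B4, B1–B5, B2–B6
Each bag holds 4 vertices, so the decomposition has width 3, which upper-bounds the treewidth. For the lower bound, the 4 vertices {0, 2, 3, 6} are pairwise adjacent, and any tree decomposition puts a clique entirely inside one bag — forcing width ≥ 3. The upper and lower bounds meet at 3, so that is the treewidth.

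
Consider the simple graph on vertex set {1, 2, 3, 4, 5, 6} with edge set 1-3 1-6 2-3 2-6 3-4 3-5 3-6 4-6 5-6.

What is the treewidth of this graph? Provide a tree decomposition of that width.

Every bag has size at most 3, so the width is 3 − 1 = 2 and tw(G) ≤ 2. Conversely, {1, 3, 6} is a clique of size 3, and the vertices of any clique must share a bag in every tree decomposition; so some bag has ≥ 3 vertices and tw(G) ≥ 2. Combining the bounds, tw(G) = 2.

Treewidth 2.
Bags: B1 = {2, 3, 6}  B2 = {3, 5, 6}  B3 = {3, 4, 6}  B4 = {1, 3, 6}
Tree: B1–B2, B1–B3, B2–B4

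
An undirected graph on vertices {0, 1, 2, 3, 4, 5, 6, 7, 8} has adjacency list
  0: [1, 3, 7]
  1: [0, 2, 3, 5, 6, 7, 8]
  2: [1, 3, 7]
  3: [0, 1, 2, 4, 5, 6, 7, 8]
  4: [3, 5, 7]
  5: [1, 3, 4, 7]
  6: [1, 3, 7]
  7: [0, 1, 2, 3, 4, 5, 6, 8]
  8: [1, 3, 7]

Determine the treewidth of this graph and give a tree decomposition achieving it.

Treewidth 3.
Bags: B1 = {1, 3, 5, 7}  B2 = {1, 3, 7, 8}  B3 = {0, 1, 3, 7}  B4 = {1, 3, 6, 7}  B5 = {1, 2, 3, 7}  B6 = {3, 4, 5, 7}
Tree: B1–B2, B2–B3, B2–B4, B1–B5, B1–B6

Every bag has size at most 4, so the width is 4 − 1 = 3 and tw(G) ≤ 3. For the lower bound, the 4 vertices {0, 1, 3, 7} are pairwise adjacent, and any tree decomposition puts a clique entirely inside one bag — forcing width ≥ 3. The upper and lower bounds meet at 3, so that is the treewidth.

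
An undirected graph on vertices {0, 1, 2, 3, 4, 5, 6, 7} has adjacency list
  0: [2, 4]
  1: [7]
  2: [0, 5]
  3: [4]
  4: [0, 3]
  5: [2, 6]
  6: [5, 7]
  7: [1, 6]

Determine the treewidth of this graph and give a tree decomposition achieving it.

The largest bag has 2 vertices, giving width 1; this decomposition certifies tw(G) ≤ 1. Since G has at least one edge (e.g. 1–7), it is not an edgeless graph, so tw(G) ≥ 1. Hence tw(G) = 1 exactly.

Treewidth 1.
Bags: B1 = {1, 7}  B2 = {6, 7}  B3 = {5, 6}  B4 = {2, 5}  B5 = {0, 2}  B6 = {0, 4}  B7 = {3, 4}
Tree: B1–B2, B2–B3, B3–B4, B4–B5, B5–B6, B6–B7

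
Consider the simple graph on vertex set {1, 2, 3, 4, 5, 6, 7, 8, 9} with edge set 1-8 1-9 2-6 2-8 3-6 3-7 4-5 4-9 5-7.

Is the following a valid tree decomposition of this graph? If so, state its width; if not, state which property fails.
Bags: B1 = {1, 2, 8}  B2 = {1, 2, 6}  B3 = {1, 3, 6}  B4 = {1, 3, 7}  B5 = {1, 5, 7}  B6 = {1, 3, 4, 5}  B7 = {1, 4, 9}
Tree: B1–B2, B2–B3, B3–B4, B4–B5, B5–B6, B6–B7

A tree decomposition must satisfy three properties: every vertex lies in some bag; for every edge, both endpoints lie together in some bag; and for every vertex, the bags containing it form a connected subtree. Here bags containing vertex 3 are not connected in the tree, so the decomposition is invalid.

No — bags containing vertex 3 are not connected in the tree.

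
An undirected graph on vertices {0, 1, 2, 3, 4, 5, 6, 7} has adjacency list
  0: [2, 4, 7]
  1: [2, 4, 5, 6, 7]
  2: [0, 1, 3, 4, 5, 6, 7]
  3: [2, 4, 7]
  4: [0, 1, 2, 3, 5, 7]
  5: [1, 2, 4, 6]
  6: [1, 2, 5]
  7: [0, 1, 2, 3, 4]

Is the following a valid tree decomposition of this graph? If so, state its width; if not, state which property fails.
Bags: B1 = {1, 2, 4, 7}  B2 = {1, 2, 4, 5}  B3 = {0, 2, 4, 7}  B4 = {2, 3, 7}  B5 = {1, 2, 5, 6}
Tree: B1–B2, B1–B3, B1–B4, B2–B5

A tree decomposition must satisfy three properties: every vertex lies in some bag; for every edge, both endpoints lie together in some bag; and for every vertex, the bags containing it form a connected subtree. Here edge (4,3) lies in no bag, so the decomposition is invalid.

No — edge (4,3) lies in no bag.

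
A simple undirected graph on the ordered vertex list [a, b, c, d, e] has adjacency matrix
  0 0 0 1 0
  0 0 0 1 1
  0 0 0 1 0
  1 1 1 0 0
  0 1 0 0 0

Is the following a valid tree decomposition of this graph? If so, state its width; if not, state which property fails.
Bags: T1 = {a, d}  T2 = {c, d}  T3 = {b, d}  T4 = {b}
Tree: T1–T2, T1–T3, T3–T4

No — vertex e appears in no bag.

A tree decomposition must satisfy three properties: every vertex lies in some bag; for every edge, both endpoints lie together in some bag; and for every vertex, the bags containing it form a connected subtree. Here vertex e appears in no bag, so the decomposition is invalid.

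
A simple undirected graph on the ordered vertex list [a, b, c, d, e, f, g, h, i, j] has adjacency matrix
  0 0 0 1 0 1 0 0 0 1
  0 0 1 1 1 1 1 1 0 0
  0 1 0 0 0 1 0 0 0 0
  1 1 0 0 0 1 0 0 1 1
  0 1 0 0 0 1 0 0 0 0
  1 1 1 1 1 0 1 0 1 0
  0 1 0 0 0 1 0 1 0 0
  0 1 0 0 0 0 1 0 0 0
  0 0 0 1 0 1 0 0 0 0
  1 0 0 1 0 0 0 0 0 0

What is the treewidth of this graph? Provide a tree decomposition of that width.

Treewidth 2.
One optimal decomposition is:
Bags: B1 = {b, d, f}  B2 = {b, f, g}  B3 = {b, g, h}  B4 = {b, c, f}  B5 = {d, f, i}  B6 = {a, d, f}  B7 = {a, d, j}  B8 = {b, e, f}
Tree: B1–B2, B2–B3, B1–B4, B1–B5, B5–B6, B6–B7, B1–B8

The largest bag has 3 vertices, giving width 2; this decomposition certifies tw(G) ≤ 2. On the other hand G contains the 3-clique {a, d, j}. A clique must lie in a single bag of any decomposition, so no decomposition can have width below 2. Combining the bounds, tw(G) = 2.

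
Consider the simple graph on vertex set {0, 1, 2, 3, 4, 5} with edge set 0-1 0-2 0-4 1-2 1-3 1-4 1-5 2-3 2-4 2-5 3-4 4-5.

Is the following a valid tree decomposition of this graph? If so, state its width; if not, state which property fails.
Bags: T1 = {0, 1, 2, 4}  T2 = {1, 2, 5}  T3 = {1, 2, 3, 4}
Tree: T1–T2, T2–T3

No — edge (4,5) lies in no bag.

A tree decomposition must satisfy three properties: every vertex lies in some bag; for every edge, both endpoints lie together in some bag; and for every vertex, the bags containing it form a connected subtree. Here edge (4,5) lies in no bag, so the decomposition is invalid.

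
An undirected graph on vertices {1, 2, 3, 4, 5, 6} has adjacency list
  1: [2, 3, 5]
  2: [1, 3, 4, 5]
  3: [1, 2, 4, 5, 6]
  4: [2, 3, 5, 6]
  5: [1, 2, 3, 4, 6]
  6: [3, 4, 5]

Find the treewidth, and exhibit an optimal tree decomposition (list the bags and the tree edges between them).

Every bag has size at most 4, so the width is 4 − 1 = 3 and tw(G) ≤ 3. On the other hand G contains the 4-clique {1, 2, 3, 5}. A clique must lie in a single bag of any decomposition, so no decomposition can have width below 3. Therefore the treewidth is 3.

Treewidth 3.
One optimal decomposition is:
Bags: B1 = {3, 4, 5, 6}  B2 = {2, 3, 4, 5}  B3 = {1, 2, 3, 5}
Tree: B1–B2, B2–B3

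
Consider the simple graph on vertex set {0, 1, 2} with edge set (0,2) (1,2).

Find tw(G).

A width-1 tree decomposition is:
Bags: B1 = {0, 2}  B2 = {1, 2}
Tree: B1–B2
Every bag has size at most 2, so the width is 2 − 1 = 1 and tw(G) ≤ 1. Since G has at least one edge (e.g. 0–2), it is not an edgeless graph, so tw(G) ≥ 1. Hence tw(G) = 1 exactly.

1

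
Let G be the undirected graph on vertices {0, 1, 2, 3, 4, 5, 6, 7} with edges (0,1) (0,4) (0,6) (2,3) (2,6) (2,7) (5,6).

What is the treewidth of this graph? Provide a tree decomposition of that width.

Each bag holds 2 vertices, so the decomposition has width 1, which upper-bounds the treewidth. G has an edge, so its treewidth is at least 1. Therefore the treewidth is 1.

Treewidth 1.
Bags: B1 = {5, 6}  B2 = {2, 6}  B3 = {0, 6}  B4 = {2, 7}  B5 = {2, 3}  B6 = {0, 4}  B7 = {0, 1}
Tree: B1–B2, B1–B3, B2–B4, B2–B5, B3–B6, B3–B7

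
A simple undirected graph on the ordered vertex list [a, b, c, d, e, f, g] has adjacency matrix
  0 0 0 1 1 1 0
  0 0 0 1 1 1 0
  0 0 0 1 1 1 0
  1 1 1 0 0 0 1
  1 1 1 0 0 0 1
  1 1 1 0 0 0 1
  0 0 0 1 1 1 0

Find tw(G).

3

A width-3 tree decomposition is:
Bags: B1 = {a, d, e, f}  B2 = {d, e, f, g}  B3 = {c, d, e, f}  B4 = {b, d, e, f}
Tree: B1–B2, B2–B3, B3–B4
Every bag has size at most 4, so the width is 4 − 1 = 3 and tw(G) ≤ 3. For the lower bound: the 4 vertex sets {a,f}, {e,g}, {d}, {c} are disjoint, each induces a connected subgraph, and every pair is joined by at least one edge of G. Contracting each set to a single vertex therefore yields K_{4} as a minor, and since treewidth is minor-monotone, tw(G) ≥ tw(K_{4}) = 3. Therefore the treewidth is 3.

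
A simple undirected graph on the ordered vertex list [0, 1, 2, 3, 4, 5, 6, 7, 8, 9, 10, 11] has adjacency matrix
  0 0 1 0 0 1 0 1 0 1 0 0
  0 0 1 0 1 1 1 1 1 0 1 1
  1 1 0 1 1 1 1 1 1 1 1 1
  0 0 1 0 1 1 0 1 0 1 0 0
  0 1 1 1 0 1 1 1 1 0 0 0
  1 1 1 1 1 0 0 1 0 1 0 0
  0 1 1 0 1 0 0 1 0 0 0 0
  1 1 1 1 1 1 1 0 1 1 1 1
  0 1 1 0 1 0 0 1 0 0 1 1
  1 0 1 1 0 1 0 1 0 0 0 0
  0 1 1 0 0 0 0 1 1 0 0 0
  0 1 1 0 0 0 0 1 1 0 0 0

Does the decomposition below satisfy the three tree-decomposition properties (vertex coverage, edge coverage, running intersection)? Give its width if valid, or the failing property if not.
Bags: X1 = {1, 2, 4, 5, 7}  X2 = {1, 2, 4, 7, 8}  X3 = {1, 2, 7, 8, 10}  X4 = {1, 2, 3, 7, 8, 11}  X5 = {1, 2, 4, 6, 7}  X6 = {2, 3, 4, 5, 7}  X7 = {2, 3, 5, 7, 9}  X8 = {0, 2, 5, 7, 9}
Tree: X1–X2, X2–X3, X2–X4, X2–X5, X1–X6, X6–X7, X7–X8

A tree decomposition must satisfy three properties: every vertex lies in some bag; for every edge, both endpoints lie together in some bag; and for every vertex, the bags containing it form a connected subtree. Here bags containing vertex 3 are not connected in the tree, so the decomposition is invalid.

No — bags containing vertex 3 are not connected in the tree.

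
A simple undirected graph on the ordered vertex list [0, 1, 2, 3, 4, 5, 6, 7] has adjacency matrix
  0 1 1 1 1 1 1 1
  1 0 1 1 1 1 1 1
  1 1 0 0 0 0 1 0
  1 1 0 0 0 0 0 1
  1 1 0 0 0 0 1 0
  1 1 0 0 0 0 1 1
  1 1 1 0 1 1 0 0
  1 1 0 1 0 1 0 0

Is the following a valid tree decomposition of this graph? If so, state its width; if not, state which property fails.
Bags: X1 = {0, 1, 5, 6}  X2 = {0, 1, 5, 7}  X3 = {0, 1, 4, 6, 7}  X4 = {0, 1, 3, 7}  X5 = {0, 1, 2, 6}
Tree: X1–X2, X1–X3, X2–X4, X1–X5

No — bags containing vertex 7 are not connected in the tree.

A tree decomposition must satisfy three properties: every vertex lies in some bag; for every edge, both endpoints lie together in some bag; and for every vertex, the bags containing it form a connected subtree. Here bags containing vertex 7 are not connected in the tree, so the decomposition is invalid.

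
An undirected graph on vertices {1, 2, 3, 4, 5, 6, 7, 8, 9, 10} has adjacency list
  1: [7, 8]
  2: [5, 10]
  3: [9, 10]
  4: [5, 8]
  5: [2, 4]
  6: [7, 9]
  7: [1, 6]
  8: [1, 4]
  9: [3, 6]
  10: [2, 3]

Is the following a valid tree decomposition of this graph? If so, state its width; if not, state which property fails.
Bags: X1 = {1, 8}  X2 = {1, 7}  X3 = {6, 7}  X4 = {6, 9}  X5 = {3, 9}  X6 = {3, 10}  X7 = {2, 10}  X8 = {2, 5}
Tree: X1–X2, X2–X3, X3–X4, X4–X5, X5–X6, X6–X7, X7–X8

No — vertex 4 appears in no bag.

A tree decomposition must satisfy three properties: every vertex lies in some bag; for every edge, both endpoints lie together in some bag; and for every vertex, the bags containing it form a connected subtree. Here vertex 4 appears in no bag, so the decomposition is invalid.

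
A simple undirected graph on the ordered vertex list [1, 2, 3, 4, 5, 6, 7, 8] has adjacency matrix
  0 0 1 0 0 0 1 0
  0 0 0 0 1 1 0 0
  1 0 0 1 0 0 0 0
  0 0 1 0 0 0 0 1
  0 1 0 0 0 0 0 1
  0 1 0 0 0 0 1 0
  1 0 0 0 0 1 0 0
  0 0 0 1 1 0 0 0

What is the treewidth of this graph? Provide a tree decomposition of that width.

Each bag holds 3 vertices, so the decomposition has width 2, which upper-bounds the treewidth. For the lower bound, G contains the cycle 1–3–4–8–5–2–6–7–1, so G is not a forest; only forests have treewidth ≤ 1, hence tw(G) ≥ 2. The upper and lower bounds meet at 2, so that is the treewidth.

Treewidth 2.
One such decomposition:
Bags: B1 = {1, 3, 4}  B2 = {1, 4, 8}  B3 = {1, 5, 8}  B4 = {1, 2, 5}  B5 = {1, 2, 6}  B6 = {1, 6, 7}
Tree: B1–B2, B2–B3, B3–B4, B4–B5, B5–B6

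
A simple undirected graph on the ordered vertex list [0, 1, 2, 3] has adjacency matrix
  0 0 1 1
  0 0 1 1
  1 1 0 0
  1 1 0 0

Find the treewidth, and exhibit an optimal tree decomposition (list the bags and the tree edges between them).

The largest bag has 3 vertices, giving width 2; this decomposition certifies tw(G) ≤ 2. Since 1–2–0–3–1 is a cycle in G, G is not acyclic. Forests are exactly the graphs of treewidth ≤ 1, so tw(G) ≥ 2. Combining the bounds, tw(G) = 2.

Treewidth 2.
One such decomposition:
Bags: B1 = {0, 1, 2}  B2 = {0, 1, 3}
Tree: B1–B2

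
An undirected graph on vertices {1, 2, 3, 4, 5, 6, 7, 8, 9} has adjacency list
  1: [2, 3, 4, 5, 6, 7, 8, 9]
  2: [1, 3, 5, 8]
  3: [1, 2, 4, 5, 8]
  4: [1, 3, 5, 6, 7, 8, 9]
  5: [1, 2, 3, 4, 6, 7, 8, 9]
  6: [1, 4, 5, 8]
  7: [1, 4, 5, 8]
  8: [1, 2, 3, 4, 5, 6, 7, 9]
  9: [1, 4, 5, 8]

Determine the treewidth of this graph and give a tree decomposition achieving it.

Each bag holds 5 vertices, so the decomposition has width 4, which upper-bounds the treewidth. Conversely, {1, 2, 3, 5, 8} is a clique of size 5, and the vertices of any clique must share a bag in every tree decomposition; so some bag has ≥ 5 vertices and tw(G) ≥ 4. Therefore the treewidth is 4.

Treewidth 4.
One optimal decomposition is:
Bags: B1 = {1, 2, 3, 5, 8}  B2 = {1, 3, 4, 5, 8}  B3 = {1, 4, 5, 6, 8}  B4 = {1, 4, 5, 7, 8}  B5 = {1, 4, 5, 8, 9}
Tree: B1–B2, B2–B3, B2–B4, B4–B5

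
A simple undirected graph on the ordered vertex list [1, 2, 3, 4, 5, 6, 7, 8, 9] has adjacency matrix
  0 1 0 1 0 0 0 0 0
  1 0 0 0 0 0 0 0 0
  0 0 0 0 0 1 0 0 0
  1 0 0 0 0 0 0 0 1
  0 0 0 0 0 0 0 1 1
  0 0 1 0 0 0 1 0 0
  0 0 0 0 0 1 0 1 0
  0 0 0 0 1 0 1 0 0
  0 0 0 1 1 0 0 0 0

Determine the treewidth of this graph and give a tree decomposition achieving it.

Treewidth 1.
One such decomposition:
Bags: B1 = {3, 6}  B2 = {6, 7}  B3 = {7, 8}  B4 = {5, 8}  B5 = {5, 9}  B6 = {4, 9}  B7 = {1, 4}  B8 = {1, 2}
Tree: B1–B2, B2–B3, B3–B4, B4–B5, B5–B6, B6–B7, B7–B8

The largest bag has 2 vertices, giving width 1; this decomposition certifies tw(G) ≤ 1. G has an edge, so its treewidth is at least 1. The upper and lower bounds meet at 1, so that is the treewidth.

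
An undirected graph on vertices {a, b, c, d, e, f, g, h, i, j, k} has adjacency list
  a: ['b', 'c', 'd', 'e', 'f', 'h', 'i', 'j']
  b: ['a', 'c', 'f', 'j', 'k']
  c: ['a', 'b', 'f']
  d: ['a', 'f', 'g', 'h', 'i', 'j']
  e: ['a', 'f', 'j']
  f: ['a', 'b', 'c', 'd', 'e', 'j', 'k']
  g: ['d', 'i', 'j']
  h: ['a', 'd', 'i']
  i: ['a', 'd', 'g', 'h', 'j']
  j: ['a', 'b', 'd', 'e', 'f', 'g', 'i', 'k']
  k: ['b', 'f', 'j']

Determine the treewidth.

3

A width-3 tree decomposition is:
Bags: B1 = {a, b, f, j}  B2 = {a, b, c, f}  B3 = {a, e, f, j}  B4 = {a, d, f, j}  B5 = {a, d, i, j}  B6 = {d, g, i, j}  B7 = {a, d, h, i}  B8 = {b, f, j, k}
Tree: B1–B2, B1–B3, B3–B4, B4–B5, B5–B6, B5–B7, B1–B8
Every bag has size at most 4, so the width is 4 − 1 = 3 and tw(G) ≤ 3. For the lower bound, the 4 vertices {d, g, i, j} are pairwise adjacent, and any tree decomposition puts a clique entirely inside one bag — forcing width ≥ 3. Combining the bounds, tw(G) = 3.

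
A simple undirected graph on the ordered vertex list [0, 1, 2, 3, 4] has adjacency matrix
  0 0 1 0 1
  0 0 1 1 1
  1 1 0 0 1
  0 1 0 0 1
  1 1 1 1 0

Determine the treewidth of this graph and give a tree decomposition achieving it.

Treewidth 2.
One optimal decomposition is:
Bags: B1 = {0, 2, 4}  B2 = {1, 2, 4}  B3 = {1, 3, 4}
Tree: B1–B2, B2–B3

Every bag has size at most 3, so the width is 3 − 1 = 2 and tw(G) ≤ 2. Conversely, {0, 2, 4} is a clique of size 3, and the vertices of any clique must share a bag in every tree decomposition; so some bag has ≥ 3 vertices and tw(G) ≥ 2. Therefore the treewidth is 2.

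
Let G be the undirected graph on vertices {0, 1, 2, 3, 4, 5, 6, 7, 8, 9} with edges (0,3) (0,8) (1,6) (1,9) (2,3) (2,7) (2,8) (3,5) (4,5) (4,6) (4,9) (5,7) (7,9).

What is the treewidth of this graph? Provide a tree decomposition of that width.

Treewidth 2.
One such decomposition:
Bags: B1 = {1, 4, 6}  B2 = {1, 4, 9}  B3 = {4, 5, 9}  B4 = {5, 7, 9}  B5 = {3, 5, 7}  B6 = {2, 3, 7}  B7 = {0, 2, 3}  B8 = {0, 2, 8}
Tree: B1–B2, B2–B3, B3–B4, B4–B5, B5–B6, B6–B7, B7–B8

Each bag holds 3 vertices, so the decomposition has width 2, which upper-bounds the treewidth. Since 6–1–9–4–6 is a cycle in G, G is not acyclic. Forests are exactly the graphs of treewidth ≤ 1, so tw(G) ≥ 2. Combining the bounds, tw(G) = 2.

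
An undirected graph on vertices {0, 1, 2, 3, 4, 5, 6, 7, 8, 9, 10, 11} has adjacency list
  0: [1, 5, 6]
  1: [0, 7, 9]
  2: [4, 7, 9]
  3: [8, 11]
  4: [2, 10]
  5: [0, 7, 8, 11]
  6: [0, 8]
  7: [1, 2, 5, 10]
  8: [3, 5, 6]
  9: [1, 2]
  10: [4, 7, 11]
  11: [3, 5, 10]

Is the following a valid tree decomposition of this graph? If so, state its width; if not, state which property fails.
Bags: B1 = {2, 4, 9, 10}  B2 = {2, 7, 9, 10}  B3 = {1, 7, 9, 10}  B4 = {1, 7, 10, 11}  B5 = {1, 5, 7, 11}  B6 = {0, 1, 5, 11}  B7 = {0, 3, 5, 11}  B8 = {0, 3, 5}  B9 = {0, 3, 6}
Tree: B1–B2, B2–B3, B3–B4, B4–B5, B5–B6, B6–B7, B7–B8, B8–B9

A tree decomposition must satisfy three properties: every vertex lies in some bag; for every edge, both endpoints lie together in some bag; and for every vertex, the bags containing it form a connected subtree. Here vertex 8 appears in no bag, so the decomposition is invalid.

No — vertex 8 appears in no bag.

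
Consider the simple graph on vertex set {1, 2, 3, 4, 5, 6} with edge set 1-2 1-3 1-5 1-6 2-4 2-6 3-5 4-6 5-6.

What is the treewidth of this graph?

A width-2 tree decomposition is:
Bags: B1 = {1, 5, 6}  B2 = {1, 2, 6}  B3 = {1, 3, 5}  B4 = {2, 4, 6}
Tree: B1–B2, B1–B3, B2–B4
The largest bag has 3 vertices, giving width 2; this decomposition certifies tw(G) ≤ 2. Conversely, {1, 2, 6} is a clique of size 3, and the vertices of any clique must share a bag in every tree decomposition; so some bag has ≥ 3 vertices and tw(G) ≥ 2. Therefore the treewidth is 2.

2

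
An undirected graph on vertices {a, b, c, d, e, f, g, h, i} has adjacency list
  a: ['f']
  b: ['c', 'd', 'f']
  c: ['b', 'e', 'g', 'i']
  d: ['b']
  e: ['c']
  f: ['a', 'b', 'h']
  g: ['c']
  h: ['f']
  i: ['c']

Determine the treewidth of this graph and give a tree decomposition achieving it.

The largest bag has 2 vertices, giving width 1; this decomposition certifies tw(G) ≤ 1. G has an edge, so its treewidth is at least 1. Therefore the treewidth is 1.

Treewidth 1.
One such decomposition:
Bags: B1 = {b, f}  B2 = {b, c}  B3 = {b, d}  B4 = {a, f}  B5 = {c, g}  B6 = {c, i}  B7 = {c, e}  B8 = {f, h}
Tree: B1–B2, B2–B3, B1–B4, B2–B5, B5–B6, B2–B7, B1–B8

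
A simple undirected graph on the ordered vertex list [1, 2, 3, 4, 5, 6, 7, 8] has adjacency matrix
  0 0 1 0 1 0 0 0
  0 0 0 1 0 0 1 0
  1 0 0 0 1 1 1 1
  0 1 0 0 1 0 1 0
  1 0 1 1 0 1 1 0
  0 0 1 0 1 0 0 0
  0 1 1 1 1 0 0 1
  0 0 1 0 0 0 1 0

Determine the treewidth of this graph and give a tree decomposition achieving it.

Each bag holds 3 vertices, so the decomposition has width 2, which upper-bounds the treewidth. For the lower bound, the 3 vertices {2, 4, 7} are pairwise adjacent, and any tree decomposition puts a clique entirely inside one bag — forcing width ≥ 2. Therefore the treewidth is 2.

Treewidth 2.
Bags: B1 = {3, 5, 6}  B2 = {3, 5, 7}  B3 = {4, 5, 7}  B4 = {1, 3, 5}  B5 = {2, 4, 7}  B6 = {3, 7, 8}
Tree: B1–B2, B2–B3, B1–B4, B3–B5, B2–B6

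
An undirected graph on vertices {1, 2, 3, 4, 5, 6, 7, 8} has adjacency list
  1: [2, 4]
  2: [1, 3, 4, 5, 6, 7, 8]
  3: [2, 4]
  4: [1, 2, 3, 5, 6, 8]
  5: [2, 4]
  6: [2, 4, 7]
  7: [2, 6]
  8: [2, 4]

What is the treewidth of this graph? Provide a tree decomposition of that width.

Treewidth 2.
One optimal decomposition is:
Bags: B1 = {2, 3, 4}  B2 = {2, 4, 5}  B3 = {2, 4, 6}  B4 = {2, 6, 7}  B5 = {1, 2, 4}  B6 = {2, 4, 8}
Tree: B1–B2, B1–B3, B3–B4, B1–B5, B2–B6

Each bag holds 3 vertices, so the decomposition has width 2, which upper-bounds the treewidth. On the other hand G contains the 3-clique {1, 2, 4}. A clique must lie in a single bag of any decomposition, so no decomposition can have width below 2. Combining the bounds, tw(G) = 2.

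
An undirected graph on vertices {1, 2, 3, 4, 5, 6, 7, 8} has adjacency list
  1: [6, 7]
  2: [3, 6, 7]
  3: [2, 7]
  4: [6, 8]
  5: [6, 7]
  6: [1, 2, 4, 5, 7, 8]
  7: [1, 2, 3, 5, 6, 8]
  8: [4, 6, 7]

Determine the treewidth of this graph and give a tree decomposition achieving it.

The largest bag has 3 vertices, giving width 2; this decomposition certifies tw(G) ≤ 2. For the lower bound, the 3 vertices {2, 3, 7} are pairwise adjacent, and any tree decomposition puts a clique entirely inside one bag — forcing width ≥ 2. Combining the bounds, tw(G) = 2.

Treewidth 2.
One optimal decomposition is:
Bags: B1 = {5, 6, 7}  B2 = {2, 6, 7}  B3 = {6, 7, 8}  B4 = {1, 6, 7}  B5 = {4, 6, 8}  B6 = {2, 3, 7}
Tree: B1–B2, B1–B3, B1–B4, B3–B5, B2–B6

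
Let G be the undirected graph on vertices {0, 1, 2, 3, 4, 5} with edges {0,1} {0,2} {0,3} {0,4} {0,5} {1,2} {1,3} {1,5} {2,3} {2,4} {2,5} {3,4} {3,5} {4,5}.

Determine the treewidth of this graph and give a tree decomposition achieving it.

Treewidth 4.
One optimal decomposition is:
Bags: B1 = {0, 2, 3, 4, 5}  B2 = {0, 1, 2, 3, 5}
Tree: B1–B2

The largest bag has 5 vertices, giving width 4; this decomposition certifies tw(G) ≤ 4. On the other hand G contains the 5-clique {0, 1, 2, 3, 5}. A clique must lie in a single bag of any decomposition, so no decomposition can have width below 4. Hence tw(G) = 4 exactly.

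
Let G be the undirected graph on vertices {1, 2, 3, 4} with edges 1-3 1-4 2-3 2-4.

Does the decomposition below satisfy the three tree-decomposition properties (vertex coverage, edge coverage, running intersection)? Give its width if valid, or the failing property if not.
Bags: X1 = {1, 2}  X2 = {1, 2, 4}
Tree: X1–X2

No — vertex 3 appears in no bag.

A tree decomposition must satisfy three properties: every vertex lies in some bag; for every edge, both endpoints lie together in some bag; and for every vertex, the bags containing it form a connected subtree. Here vertex 3 appears in no bag, so the decomposition is invalid.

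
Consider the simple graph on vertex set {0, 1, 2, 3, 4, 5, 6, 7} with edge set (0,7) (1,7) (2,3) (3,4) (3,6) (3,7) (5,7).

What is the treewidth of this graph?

1

A width-1 tree decomposition is:
Bags: B1 = {0, 7}  B2 = {3, 7}  B3 = {3, 4}  B4 = {1, 7}  B5 = {3, 6}  B6 = {2, 3}  B7 = {5, 7}
Tree: B1–B2, B2–B3, B2–B4, B2–B5, B3–B6, B4–B7
Each bag holds 2 vertices, so the decomposition has width 1, which upper-bounds the treewidth. G has an edge, so its treewidth is at least 1. Combining the bounds, tw(G) = 1.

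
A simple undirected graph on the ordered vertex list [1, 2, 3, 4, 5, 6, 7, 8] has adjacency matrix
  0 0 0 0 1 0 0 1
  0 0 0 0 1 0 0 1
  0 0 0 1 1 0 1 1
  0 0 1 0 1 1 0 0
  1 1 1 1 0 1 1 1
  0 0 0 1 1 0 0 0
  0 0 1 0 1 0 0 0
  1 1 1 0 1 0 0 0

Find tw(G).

2

A width-2 tree decomposition is:
Bags: B1 = {3, 5, 8}  B2 = {2, 5, 8}  B3 = {3, 4, 5}  B4 = {1, 5, 8}  B5 = {4, 5, 6}  B6 = {3, 5, 7}
Tree: B1–B2, B1–B3, B1–B4, B3–B5, B1–B6
The largest bag has 3 vertices, giving width 2; this decomposition certifies tw(G) ≤ 2. For the lower bound, the 3 vertices {1, 5, 8} are pairwise adjacent, and any tree decomposition puts a clique entirely inside one bag — forcing width ≥ 2. Hence tw(G) = 2 exactly.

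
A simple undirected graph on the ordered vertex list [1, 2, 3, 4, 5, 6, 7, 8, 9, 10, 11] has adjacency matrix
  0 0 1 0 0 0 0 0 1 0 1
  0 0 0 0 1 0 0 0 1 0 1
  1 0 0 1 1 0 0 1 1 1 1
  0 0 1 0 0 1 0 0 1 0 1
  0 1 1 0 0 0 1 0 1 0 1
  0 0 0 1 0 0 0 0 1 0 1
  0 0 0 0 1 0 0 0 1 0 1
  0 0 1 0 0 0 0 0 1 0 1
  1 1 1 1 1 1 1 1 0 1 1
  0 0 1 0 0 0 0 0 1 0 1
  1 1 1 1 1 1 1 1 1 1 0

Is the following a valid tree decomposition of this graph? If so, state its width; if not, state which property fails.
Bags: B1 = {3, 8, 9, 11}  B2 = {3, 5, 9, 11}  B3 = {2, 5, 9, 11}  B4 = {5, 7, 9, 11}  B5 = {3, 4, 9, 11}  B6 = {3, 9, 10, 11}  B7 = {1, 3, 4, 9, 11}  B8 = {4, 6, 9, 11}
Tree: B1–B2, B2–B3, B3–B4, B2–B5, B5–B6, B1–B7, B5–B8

A tree decomposition must satisfy three properties: every vertex lies in some bag; for every edge, both endpoints lie together in some bag; and for every vertex, the bags containing it form a connected subtree. Here bags containing vertex 4 are not connected in the tree, so the decomposition is invalid.

No — bags containing vertex 4 are not connected in the tree.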